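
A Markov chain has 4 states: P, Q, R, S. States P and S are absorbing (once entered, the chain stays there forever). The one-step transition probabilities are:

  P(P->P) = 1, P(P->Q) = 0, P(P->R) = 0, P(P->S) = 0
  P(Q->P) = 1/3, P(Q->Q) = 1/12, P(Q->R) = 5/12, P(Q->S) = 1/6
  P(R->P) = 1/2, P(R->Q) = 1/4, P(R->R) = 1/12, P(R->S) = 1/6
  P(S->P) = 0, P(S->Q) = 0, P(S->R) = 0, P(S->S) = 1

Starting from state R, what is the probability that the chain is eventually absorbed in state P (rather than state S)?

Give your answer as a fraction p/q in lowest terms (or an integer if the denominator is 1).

Let a_i = P(absorbed in P | start in state i).
Boundary conditions: a_P = 1, a_S = 0.
For each transient state i, a_i = sum_j P(i->j) * a_j:
  a_Q = 1/3*a_P + 1/12*a_Q + 5/12*a_R + 1/6*a_S
  a_R = 1/2*a_P + 1/4*a_Q + 1/12*a_R + 1/6*a_S

Substituting a_P = 1 and a_S = 0, rearrange to (I - Q) a = r where r[i] = P(i -> P):
  [11/12, -5/12] . (a_Q, a_R) = 1/3
  [-1/4, 11/12] . (a_Q, a_R) = 1/2

Solving yields:
  a_Q = 37/53
  a_R = 39/53

Starting state is R, so the absorption probability is a_R = 39/53.

Answer: 39/53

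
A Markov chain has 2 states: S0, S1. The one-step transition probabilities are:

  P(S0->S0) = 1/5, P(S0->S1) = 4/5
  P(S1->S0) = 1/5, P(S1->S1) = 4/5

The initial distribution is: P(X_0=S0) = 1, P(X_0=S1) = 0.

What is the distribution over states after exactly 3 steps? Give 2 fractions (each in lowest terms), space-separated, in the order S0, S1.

Propagating the distribution step by step (d_{t+1} = d_t * P):
d_0 = (S0=1, S1=0)
  d_1[S0] = 1*1/5 + 0*1/5 = 1/5
  d_1[S1] = 1*4/5 + 0*4/5 = 4/5
d_1 = (S0=1/5, S1=4/5)
  d_2[S0] = 1/5*1/5 + 4/5*1/5 = 1/5
  d_2[S1] = 1/5*4/5 + 4/5*4/5 = 4/5
d_2 = (S0=1/5, S1=4/5)
  d_3[S0] = 1/5*1/5 + 4/5*1/5 = 1/5
  d_3[S1] = 1/5*4/5 + 4/5*4/5 = 4/5
d_3 = (S0=1/5, S1=4/5)

Answer: 1/5 4/5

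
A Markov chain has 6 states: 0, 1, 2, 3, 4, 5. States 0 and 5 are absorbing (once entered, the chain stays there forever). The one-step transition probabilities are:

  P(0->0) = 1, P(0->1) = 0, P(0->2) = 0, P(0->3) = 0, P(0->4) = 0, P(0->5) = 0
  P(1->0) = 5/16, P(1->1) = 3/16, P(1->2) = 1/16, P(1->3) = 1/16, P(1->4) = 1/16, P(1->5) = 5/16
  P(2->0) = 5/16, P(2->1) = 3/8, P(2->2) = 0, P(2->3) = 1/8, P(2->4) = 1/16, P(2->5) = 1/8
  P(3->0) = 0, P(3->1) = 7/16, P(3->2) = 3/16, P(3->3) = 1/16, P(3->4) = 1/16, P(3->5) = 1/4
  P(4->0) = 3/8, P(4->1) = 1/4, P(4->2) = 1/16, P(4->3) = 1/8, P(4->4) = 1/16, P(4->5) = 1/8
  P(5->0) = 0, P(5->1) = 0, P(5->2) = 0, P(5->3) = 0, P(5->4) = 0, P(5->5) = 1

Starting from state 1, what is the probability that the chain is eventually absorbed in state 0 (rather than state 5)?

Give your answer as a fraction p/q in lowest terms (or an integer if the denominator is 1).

Answer: 4069/7992

Derivation:
Let a_i = P(absorbed in 0 | start in state i).
Boundary conditions: a_0 = 1, a_5 = 0.
For each transient state i, a_i = sum_j P(i->j) * a_j:
  a_1 = 5/16*a_0 + 3/16*a_1 + 1/16*a_2 + 1/16*a_3 + 1/16*a_4 + 5/16*a_5
  a_2 = 5/16*a_0 + 3/8*a_1 + 0*a_2 + 1/8*a_3 + 1/16*a_4 + 1/8*a_5
  a_3 = 0*a_0 + 7/16*a_1 + 3/16*a_2 + 1/16*a_3 + 1/16*a_4 + 1/4*a_5
  a_4 = 3/8*a_0 + 1/4*a_1 + 1/16*a_2 + 1/8*a_3 + 1/16*a_4 + 1/8*a_5

Substituting a_0 = 1 and a_5 = 0, rearrange to (I - Q) a = r where r[i] = P(i -> 0):
  [13/16, -1/16, -1/16, -1/16] . (a_1, a_2, a_3, a_4) = 5/16
  [-3/8, 1, -1/8, -1/16] . (a_1, a_2, a_3, a_4) = 5/16
  [-7/16, -3/16, 15/16, -1/16] . (a_1, a_2, a_3, a_4) = 0
  [-1/4, -1/16, -1/8, 15/16] . (a_1, a_2, a_3, a_4) = 3/8

Solving yields:
  a_1 = 4069/7992
  a_2 = 11837/19980
  a_3 = 589/1480
  a_4 = 6277/9990

Starting state is 1, so the absorption probability is a_1 = 4069/7992.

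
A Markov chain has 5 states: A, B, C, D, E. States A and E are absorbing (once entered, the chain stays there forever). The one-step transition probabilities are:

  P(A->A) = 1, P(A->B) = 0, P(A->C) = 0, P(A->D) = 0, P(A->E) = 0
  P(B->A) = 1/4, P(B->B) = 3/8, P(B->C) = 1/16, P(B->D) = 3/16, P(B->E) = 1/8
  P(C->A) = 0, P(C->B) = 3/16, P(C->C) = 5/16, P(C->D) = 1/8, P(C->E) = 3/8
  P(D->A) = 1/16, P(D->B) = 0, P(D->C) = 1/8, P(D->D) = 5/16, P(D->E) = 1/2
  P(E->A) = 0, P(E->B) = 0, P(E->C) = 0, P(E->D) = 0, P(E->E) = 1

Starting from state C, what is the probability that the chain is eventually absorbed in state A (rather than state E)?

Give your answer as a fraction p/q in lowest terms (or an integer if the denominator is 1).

Answer: 161/1119

Derivation:
Let a_i = P(absorbed in A | start in state i).
Boundary conditions: a_A = 1, a_E = 0.
For each transient state i, a_i = sum_j P(i->j) * a_j:
  a_B = 1/4*a_A + 3/8*a_B + 1/16*a_C + 3/16*a_D + 1/8*a_E
  a_C = 0*a_A + 3/16*a_B + 5/16*a_C + 1/8*a_D + 3/8*a_E
  a_D = 1/16*a_A + 0*a_B + 1/8*a_C + 5/16*a_D + 1/2*a_E

Substituting a_A = 1 and a_E = 0, rearrange to (I - Q) a = r where r[i] = P(i -> A):
  [5/8, -1/16, -3/16] . (a_B, a_C, a_D) = 1/4
  [-3/16, 11/16, -1/8] . (a_B, a_C, a_D) = 0
  [0, -1/8, 11/16] . (a_B, a_C, a_D) = 1/16

Solving yields:
  a_B = 503/1119
  a_C = 161/1119
  a_D = 131/1119

Starting state is C, so the absorption probability is a_C = 161/1119.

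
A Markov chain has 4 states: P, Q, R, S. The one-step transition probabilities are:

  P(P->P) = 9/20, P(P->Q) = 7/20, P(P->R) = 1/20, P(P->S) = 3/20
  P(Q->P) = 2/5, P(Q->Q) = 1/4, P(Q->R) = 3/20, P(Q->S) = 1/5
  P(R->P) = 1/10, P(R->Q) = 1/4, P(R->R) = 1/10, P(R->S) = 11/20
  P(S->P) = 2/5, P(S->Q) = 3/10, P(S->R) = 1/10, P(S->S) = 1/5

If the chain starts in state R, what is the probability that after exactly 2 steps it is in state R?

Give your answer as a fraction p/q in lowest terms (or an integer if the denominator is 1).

Computing P^2 by repeated multiplication:
P^1 =
  P: [9/20, 7/20, 1/20, 3/20]
  Q: [2/5, 1/4, 3/20, 1/5]
  R: [1/10, 1/4, 1/10, 11/20]
  S: [2/5, 3/10, 1/10, 1/5]
P^2 =
  P: [163/400, 121/400, 19/200, 39/200]
  Q: [3/8, 3/10, 37/400, 93/400]
  R: [3/8, 23/80, 43/400, 23/100]
  S: [39/100, 3/10, 19/200, 43/200]

(P^2)[R -> R] = 43/400

Answer: 43/400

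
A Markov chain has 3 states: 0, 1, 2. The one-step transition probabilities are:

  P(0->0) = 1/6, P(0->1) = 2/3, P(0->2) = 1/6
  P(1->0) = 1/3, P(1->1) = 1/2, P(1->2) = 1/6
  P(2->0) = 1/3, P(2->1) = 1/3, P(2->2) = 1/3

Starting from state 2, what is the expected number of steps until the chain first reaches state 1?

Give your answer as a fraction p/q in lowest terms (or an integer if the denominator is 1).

Let h_i = expected steps to first reach 1 from state i.
Boundary: h_1 = 0.
First-step equations for the other states:
  h_0 = 1 + 1/6*h_0 + 2/3*h_1 + 1/6*h_2
  h_2 = 1 + 1/3*h_0 + 1/3*h_1 + 1/3*h_2

Substituting h_1 = 0 and rearranging gives the linear system (I - Q) h = 1:
  [5/6, -1/6] . (h_0, h_2) = 1
  [-1/3, 2/3] . (h_0, h_2) = 1

Solving yields:
  h_0 = 5/3
  h_2 = 7/3

Starting state is 2, so the expected hitting time is h_2 = 7/3.

Answer: 7/3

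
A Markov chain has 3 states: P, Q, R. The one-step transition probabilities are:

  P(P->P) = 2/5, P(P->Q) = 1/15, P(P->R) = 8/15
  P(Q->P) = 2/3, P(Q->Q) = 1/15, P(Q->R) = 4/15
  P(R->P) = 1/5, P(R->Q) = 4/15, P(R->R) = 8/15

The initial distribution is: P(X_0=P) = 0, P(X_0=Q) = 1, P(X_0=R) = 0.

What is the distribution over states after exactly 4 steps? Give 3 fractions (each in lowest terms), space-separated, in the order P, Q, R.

Answer: 5822/16875 313/1875 8236/16875

Derivation:
Propagating the distribution step by step (d_{t+1} = d_t * P):
d_0 = (P=0, Q=1, R=0)
  d_1[P] = 0*2/5 + 1*2/3 + 0*1/5 = 2/3
  d_1[Q] = 0*1/15 + 1*1/15 + 0*4/15 = 1/15
  d_1[R] = 0*8/15 + 1*4/15 + 0*8/15 = 4/15
d_1 = (P=2/3, Q=1/15, R=4/15)
  d_2[P] = 2/3*2/5 + 1/15*2/3 + 4/15*1/5 = 82/225
  d_2[Q] = 2/3*1/15 + 1/15*1/15 + 4/15*4/15 = 3/25
  d_2[R] = 2/3*8/15 + 1/15*4/15 + 4/15*8/15 = 116/225
d_2 = (P=82/225, Q=3/25, R=116/225)
  d_3[P] = 82/225*2/5 + 3/25*2/3 + 116/225*1/5 = 74/225
  d_3[Q] = 82/225*1/15 + 3/25*1/15 + 116/225*4/15 = 191/1125
  d_3[R] = 82/225*8/15 + 3/25*4/15 + 116/225*8/15 = 188/375
d_3 = (P=74/225, Q=191/1125, R=188/375)
  d_4[P] = 74/225*2/5 + 191/1125*2/3 + 188/375*1/5 = 5822/16875
  d_4[Q] = 74/225*1/15 + 191/1125*1/15 + 188/375*4/15 = 313/1875
  d_4[R] = 74/225*8/15 + 191/1125*4/15 + 188/375*8/15 = 8236/16875
d_4 = (P=5822/16875, Q=313/1875, R=8236/16875)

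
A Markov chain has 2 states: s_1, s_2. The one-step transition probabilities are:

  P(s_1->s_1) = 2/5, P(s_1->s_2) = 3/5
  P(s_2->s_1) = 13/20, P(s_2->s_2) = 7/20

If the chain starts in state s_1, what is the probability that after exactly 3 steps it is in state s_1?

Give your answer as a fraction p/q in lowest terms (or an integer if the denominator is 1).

Answer: 41/80

Derivation:
Computing P^3 by repeated multiplication:
P^1 =
  s_1: [2/5, 3/5]
  s_2: [13/20, 7/20]
P^2 =
  s_1: [11/20, 9/20]
  s_2: [39/80, 41/80]
P^3 =
  s_1: [41/80, 39/80]
  s_2: [169/320, 151/320]

(P^3)[s_1 -> s_1] = 41/80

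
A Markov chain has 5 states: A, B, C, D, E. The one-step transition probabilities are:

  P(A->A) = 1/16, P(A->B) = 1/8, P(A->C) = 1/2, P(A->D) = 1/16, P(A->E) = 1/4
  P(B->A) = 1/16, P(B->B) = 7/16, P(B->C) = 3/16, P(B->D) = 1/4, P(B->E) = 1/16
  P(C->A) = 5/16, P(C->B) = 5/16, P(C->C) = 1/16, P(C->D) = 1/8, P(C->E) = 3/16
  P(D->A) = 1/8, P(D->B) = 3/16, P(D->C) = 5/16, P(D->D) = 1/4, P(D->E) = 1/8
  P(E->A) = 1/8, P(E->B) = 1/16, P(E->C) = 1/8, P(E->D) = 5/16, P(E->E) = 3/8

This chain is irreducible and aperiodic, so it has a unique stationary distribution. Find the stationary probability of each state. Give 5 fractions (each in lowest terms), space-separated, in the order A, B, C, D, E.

Answer: 683/4812 2341/9624 2105/9624 250/1203 151/802

Derivation:
The stationary distribution satisfies pi = pi * P, i.e.:
  pi_A = 1/16*pi_A + 1/16*pi_B + 5/16*pi_C + 1/8*pi_D + 1/8*pi_E
  pi_B = 1/8*pi_A + 7/16*pi_B + 5/16*pi_C + 3/16*pi_D + 1/16*pi_E
  pi_C = 1/2*pi_A + 3/16*pi_B + 1/16*pi_C + 5/16*pi_D + 1/8*pi_E
  pi_D = 1/16*pi_A + 1/4*pi_B + 1/8*pi_C + 1/4*pi_D + 5/16*pi_E
  pi_E = 1/4*pi_A + 1/16*pi_B + 3/16*pi_C + 1/8*pi_D + 3/8*pi_E
with normalization: pi_A + pi_B + pi_C + pi_D + pi_E = 1.

Using the first 4 balance equations plus normalization, the linear system A*pi = b is:
  [-15/16, 1/16, 5/16, 1/8, 1/8] . pi = 0
  [1/8, -9/16, 5/16, 3/16, 1/16] . pi = 0
  [1/2, 3/16, -15/16, 5/16, 1/8] . pi = 0
  [1/16, 1/4, 1/8, -3/4, 5/16] . pi = 0
  [1, 1, 1, 1, 1] . pi = 1

Solving yields:
  pi_A = 683/4812
  pi_B = 2341/9624
  pi_C = 2105/9624
  pi_D = 250/1203
  pi_E = 151/802

Verification (pi * P):
  683/4812*1/16 + 2341/9624*1/16 + 2105/9624*5/16 + 250/1203*1/8 + 151/802*1/8 = 683/4812 = pi_A  (ok)
  683/4812*1/8 + 2341/9624*7/16 + 2105/9624*5/16 + 250/1203*3/16 + 151/802*1/16 = 2341/9624 = pi_B  (ok)
  683/4812*1/2 + 2341/9624*3/16 + 2105/9624*1/16 + 250/1203*5/16 + 151/802*1/8 = 2105/9624 = pi_C  (ok)
  683/4812*1/16 + 2341/9624*1/4 + 2105/9624*1/8 + 250/1203*1/4 + 151/802*5/16 = 250/1203 = pi_D  (ok)
  683/4812*1/4 + 2341/9624*1/16 + 2105/9624*3/16 + 250/1203*1/8 + 151/802*3/8 = 151/802 = pi_E  (ok)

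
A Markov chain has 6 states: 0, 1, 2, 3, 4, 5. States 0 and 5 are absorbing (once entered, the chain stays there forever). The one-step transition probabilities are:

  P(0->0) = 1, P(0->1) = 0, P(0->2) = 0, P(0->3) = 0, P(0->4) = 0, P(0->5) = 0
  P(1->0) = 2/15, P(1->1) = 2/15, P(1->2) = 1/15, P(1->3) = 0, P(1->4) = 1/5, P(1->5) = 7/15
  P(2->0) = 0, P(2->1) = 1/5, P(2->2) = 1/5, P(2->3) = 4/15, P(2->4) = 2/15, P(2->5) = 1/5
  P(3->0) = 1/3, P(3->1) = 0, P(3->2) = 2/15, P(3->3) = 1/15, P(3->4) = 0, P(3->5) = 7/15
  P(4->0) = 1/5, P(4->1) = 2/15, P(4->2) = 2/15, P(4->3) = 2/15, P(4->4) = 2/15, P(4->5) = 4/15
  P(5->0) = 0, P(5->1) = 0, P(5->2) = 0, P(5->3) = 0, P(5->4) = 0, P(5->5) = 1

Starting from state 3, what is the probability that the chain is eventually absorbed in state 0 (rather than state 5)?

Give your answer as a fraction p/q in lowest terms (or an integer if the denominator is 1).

Let a_i = P(absorbed in 0 | start in state i).
Boundary conditions: a_0 = 1, a_5 = 0.
For each transient state i, a_i = sum_j P(i->j) * a_j:
  a_1 = 2/15*a_0 + 2/15*a_1 + 1/15*a_2 + 0*a_3 + 1/5*a_4 + 7/15*a_5
  a_2 = 0*a_0 + 1/5*a_1 + 1/5*a_2 + 4/15*a_3 + 2/15*a_4 + 1/5*a_5
  a_3 = 1/3*a_0 + 0*a_1 + 2/15*a_2 + 1/15*a_3 + 0*a_4 + 7/15*a_5
  a_4 = 1/5*a_0 + 2/15*a_1 + 2/15*a_2 + 2/15*a_3 + 2/15*a_4 + 4/15*a_5

Substituting a_0 = 1 and a_5 = 0, rearrange to (I - Q) a = r where r[i] = P(i -> 0):
  [13/15, -1/15, 0, -1/5] . (a_1, a_2, a_3, a_4) = 2/15
  [-1/5, 4/5, -4/15, -2/15] . (a_1, a_2, a_3, a_4) = 0
  [0, -2/15, 14/15, 0] . (a_1, a_2, a_3, a_4) = 1/3
  [-2/15, -2/15, -2/15, 13/15] . (a_1, a_2, a_3, a_4) = 1/5

Solving yields:
  a_1 = 3158/12179
  a_2 = 3142/12179
  a_3 = 9597/24358
  a_4 = 4518/12179

Starting state is 3, so the absorption probability is a_3 = 9597/24358.

Answer: 9597/24358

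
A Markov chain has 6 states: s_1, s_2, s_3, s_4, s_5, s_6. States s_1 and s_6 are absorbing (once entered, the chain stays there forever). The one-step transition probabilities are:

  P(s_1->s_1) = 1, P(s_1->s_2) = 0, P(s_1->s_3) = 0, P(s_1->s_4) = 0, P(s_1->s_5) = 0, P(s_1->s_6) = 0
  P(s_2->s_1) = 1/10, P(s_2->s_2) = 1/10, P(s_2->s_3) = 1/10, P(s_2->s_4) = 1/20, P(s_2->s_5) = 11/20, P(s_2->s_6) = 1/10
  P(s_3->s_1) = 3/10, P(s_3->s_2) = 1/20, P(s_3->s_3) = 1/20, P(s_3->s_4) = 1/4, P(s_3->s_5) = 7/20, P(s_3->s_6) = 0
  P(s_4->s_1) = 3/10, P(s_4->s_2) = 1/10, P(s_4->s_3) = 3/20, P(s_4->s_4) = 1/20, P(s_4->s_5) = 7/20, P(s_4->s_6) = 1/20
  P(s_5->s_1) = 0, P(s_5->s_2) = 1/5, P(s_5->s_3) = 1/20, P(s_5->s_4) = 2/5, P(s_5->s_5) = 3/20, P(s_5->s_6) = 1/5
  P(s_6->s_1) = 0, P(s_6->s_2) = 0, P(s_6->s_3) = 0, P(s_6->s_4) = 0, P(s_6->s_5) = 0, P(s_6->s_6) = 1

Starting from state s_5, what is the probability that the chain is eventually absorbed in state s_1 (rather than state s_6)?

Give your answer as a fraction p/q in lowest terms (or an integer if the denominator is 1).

Let a_i = P(absorbed in s_1 | start in state i).
Boundary conditions: a_s_1 = 1, a_s_6 = 0.
For each transient state i, a_i = sum_j P(i->j) * a_j:
  a_s_2 = 1/10*a_s_1 + 1/10*a_s_2 + 1/10*a_s_3 + 1/20*a_s_4 + 11/20*a_s_5 + 1/10*a_s_6
  a_s_3 = 3/10*a_s_1 + 1/20*a_s_2 + 1/20*a_s_3 + 1/4*a_s_4 + 7/20*a_s_5 + 0*a_s_6
  a_s_4 = 3/10*a_s_1 + 1/10*a_s_2 + 3/20*a_s_3 + 1/20*a_s_4 + 7/20*a_s_5 + 1/20*a_s_6
  a_s_5 = 0*a_s_1 + 1/5*a_s_2 + 1/20*a_s_3 + 2/5*a_s_4 + 3/20*a_s_5 + 1/5*a_s_6

Substituting a_s_1 = 1 and a_s_6 = 0, rearrange to (I - Q) a = r where r[i] = P(i -> s_1):
  [9/10, -1/10, -1/20, -11/20] . (a_s_2, a_s_3, a_s_4, a_s_5) = 1/10
  [-1/20, 19/20, -1/4, -7/20] . (a_s_2, a_s_3, a_s_4, a_s_5) = 3/10
  [-1/10, -3/20, 19/20, -7/20] . (a_s_2, a_s_3, a_s_4, a_s_5) = 3/10
  [-1/5, -1/20, -2/5, 17/20] . (a_s_2, a_s_3, a_s_4, a_s_5) = 0

Solving yields:
  a_s_2 = 9768/19259
  a_s_3 = 13180/19259
  a_s_4 = 37466/57777
  a_s_5 = 26852/57777

Starting state is s_5, so the absorption probability is a_s_5 = 26852/57777.

Answer: 26852/57777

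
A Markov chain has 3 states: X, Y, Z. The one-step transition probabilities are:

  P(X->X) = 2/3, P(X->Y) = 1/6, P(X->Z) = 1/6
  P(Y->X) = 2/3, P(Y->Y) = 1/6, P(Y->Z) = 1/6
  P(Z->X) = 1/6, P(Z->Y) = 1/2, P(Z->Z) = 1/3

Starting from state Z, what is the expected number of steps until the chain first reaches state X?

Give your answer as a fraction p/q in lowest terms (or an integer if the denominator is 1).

Answer: 48/17

Derivation:
Let h_i = expected steps to first reach X from state i.
Boundary: h_X = 0.
First-step equations for the other states:
  h_Y = 1 + 2/3*h_X + 1/6*h_Y + 1/6*h_Z
  h_Z = 1 + 1/6*h_X + 1/2*h_Y + 1/3*h_Z

Substituting h_X = 0 and rearranging gives the linear system (I - Q) h = 1:
  [5/6, -1/6] . (h_Y, h_Z) = 1
  [-1/2, 2/3] . (h_Y, h_Z) = 1

Solving yields:
  h_Y = 30/17
  h_Z = 48/17

Starting state is Z, so the expected hitting time is h_Z = 48/17.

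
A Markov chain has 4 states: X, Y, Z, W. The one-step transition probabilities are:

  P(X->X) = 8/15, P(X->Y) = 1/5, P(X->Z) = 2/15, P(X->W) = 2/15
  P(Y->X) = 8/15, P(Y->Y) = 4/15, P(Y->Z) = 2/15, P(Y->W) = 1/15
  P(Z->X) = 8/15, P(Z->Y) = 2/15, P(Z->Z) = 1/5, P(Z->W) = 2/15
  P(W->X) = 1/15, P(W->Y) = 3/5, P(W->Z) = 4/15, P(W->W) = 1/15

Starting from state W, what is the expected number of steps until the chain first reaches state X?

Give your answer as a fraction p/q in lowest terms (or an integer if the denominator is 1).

Let h_i = expected steps to first reach X from state i.
Boundary: h_X = 0.
First-step equations for the other states:
  h_Y = 1 + 8/15*h_X + 4/15*h_Y + 2/15*h_Z + 1/15*h_W
  h_Z = 1 + 8/15*h_X + 2/15*h_Y + 1/5*h_Z + 2/15*h_W
  h_W = 1 + 1/15*h_X + 3/5*h_Y + 4/15*h_Z + 1/15*h_W

Substituting h_X = 0 and rearranging gives the linear system (I - Q) h = 1:
  [11/15, -2/15, -1/15] . (h_Y, h_Z, h_W) = 1
  [-2/15, 4/5, -2/15] . (h_Y, h_Z, h_W) = 1
  [-3/5, -4/15, 14/15] . (h_Y, h_Z, h_W) = 1

Solving yields:
  h_Y = 195/97
  h_Z = 3225/1552
  h_W = 2295/776

Starting state is W, so the expected hitting time is h_W = 2295/776.

Answer: 2295/776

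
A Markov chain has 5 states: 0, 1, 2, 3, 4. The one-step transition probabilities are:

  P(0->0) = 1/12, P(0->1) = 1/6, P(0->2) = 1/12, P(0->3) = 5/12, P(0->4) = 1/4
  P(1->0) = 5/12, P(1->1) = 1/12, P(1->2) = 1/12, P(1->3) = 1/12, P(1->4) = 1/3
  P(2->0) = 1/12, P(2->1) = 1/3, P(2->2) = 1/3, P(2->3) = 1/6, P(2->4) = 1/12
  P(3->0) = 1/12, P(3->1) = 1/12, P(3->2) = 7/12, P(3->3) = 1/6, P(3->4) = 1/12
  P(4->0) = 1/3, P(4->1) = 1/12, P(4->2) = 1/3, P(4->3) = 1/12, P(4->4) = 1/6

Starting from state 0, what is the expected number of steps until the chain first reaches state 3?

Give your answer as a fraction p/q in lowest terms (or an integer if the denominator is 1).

Let h_i = expected steps to first reach 3 from state i.
Boundary: h_3 = 0.
First-step equations for the other states:
  h_0 = 1 + 1/12*h_0 + 1/6*h_1 + 1/12*h_2 + 5/12*h_3 + 1/4*h_4
  h_1 = 1 + 5/12*h_0 + 1/12*h_1 + 1/12*h_2 + 1/12*h_3 + 1/3*h_4
  h_2 = 1 + 1/12*h_0 + 1/3*h_1 + 1/3*h_2 + 1/6*h_3 + 1/12*h_4
  h_4 = 1 + 1/3*h_0 + 1/12*h_1 + 1/3*h_2 + 1/12*h_3 + 1/6*h_4

Substituting h_3 = 0 and rearranging gives the linear system (I - Q) h = 1:
  [11/12, -1/6, -1/12, -1/4] . (h_0, h_1, h_2, h_4) = 1
  [-5/12, 11/12, -1/12, -1/3] . (h_0, h_1, h_2, h_4) = 1
  [-1/12, -1/3, 2/3, -1/12] . (h_0, h_1, h_2, h_4) = 1
  [-1/3, -1/12, -1/3, 5/6] . (h_0, h_1, h_2, h_4) = 1

Solving yields:
  h_0 = 19224/4691
  h_1 = 25668/4691
  h_2 = 25536/4691
  h_4 = 26100/4691

Starting state is 0, so the expected hitting time is h_0 = 19224/4691.

Answer: 19224/4691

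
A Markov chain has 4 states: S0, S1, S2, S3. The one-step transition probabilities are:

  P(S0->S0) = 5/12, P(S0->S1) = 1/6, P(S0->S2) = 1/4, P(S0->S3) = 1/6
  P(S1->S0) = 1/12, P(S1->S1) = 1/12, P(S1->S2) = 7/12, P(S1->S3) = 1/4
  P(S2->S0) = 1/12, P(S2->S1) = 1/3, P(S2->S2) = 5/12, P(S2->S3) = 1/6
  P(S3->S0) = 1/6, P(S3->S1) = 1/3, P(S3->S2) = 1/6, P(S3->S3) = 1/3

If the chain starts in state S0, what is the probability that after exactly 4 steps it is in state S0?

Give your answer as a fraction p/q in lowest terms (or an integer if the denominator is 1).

Computing P^4 by repeated multiplication:
P^1 =
  S0: [5/12, 1/6, 1/4, 1/6]
  S1: [1/12, 1/12, 7/12, 1/4]
  S2: [1/12, 1/3, 5/12, 1/6]
  S3: [1/6, 1/3, 1/6, 1/3]
P^2 =
  S0: [17/72, 2/9, 1/3, 5/24]
  S1: [19/144, 43/144, 17/48, 31/144]
  S2: [1/8, 17/72, 5/12, 2/9]
  S3: [1/6, 2/9, 13/36, 1/4]
P^3 =
  S0: [155/864, 103/432, 313/864, 95/432]
  S1: [251/1728, 409/1728, 25/64, 131/576]
  S2: [31/216, 73/288, 41/108, 193/864]
  S3: [23/144, 1/4, 157/432, 49/216]
P^4 =
  S0: [31/192, 79/324, 107/288, 1157/5184]
  S1: [3125/20736, 5183/20736, 7777/20736, 4651/20736]
  S2: [1553/10368, 2551/10368, 3931/10368, 2333/10368]
  S3: [403/2592, 211/864, 3/8, 73/324]

(P^4)[S0 -> S0] = 31/192

Answer: 31/192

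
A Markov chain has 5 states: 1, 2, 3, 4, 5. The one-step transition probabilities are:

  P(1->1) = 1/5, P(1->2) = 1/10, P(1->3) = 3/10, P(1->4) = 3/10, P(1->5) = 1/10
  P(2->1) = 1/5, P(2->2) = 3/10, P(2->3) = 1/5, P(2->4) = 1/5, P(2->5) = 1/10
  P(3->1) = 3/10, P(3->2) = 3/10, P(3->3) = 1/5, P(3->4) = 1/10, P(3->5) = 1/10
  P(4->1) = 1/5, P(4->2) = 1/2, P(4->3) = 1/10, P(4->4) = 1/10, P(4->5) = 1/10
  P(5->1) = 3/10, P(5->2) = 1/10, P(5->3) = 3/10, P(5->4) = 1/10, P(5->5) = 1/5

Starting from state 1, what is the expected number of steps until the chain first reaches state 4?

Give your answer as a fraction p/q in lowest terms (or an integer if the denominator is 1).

Answer: 900/187

Derivation:
Let h_i = expected steps to first reach 4 from state i.
Boundary: h_4 = 0.
First-step equations for the other states:
  h_1 = 1 + 1/5*h_1 + 1/10*h_2 + 3/10*h_3 + 3/10*h_4 + 1/10*h_5
  h_2 = 1 + 1/5*h_1 + 3/10*h_2 + 1/5*h_3 + 1/5*h_4 + 1/10*h_5
  h_3 = 1 + 3/10*h_1 + 3/10*h_2 + 1/5*h_3 + 1/10*h_4 + 1/10*h_5
  h_5 = 1 + 3/10*h_1 + 1/10*h_2 + 3/10*h_3 + 1/10*h_4 + 1/5*h_5

Substituting h_4 = 0 and rearranging gives the linear system (I - Q) h = 1:
  [4/5, -1/10, -3/10, -1/10] . (h_1, h_2, h_3, h_5) = 1
  [-1/5, 7/10, -1/5, -1/10] . (h_1, h_2, h_3, h_5) = 1
  [-3/10, -3/10, 4/5, -1/10] . (h_1, h_2, h_3, h_5) = 1
  [-3/10, -1/10, -3/10, 4/5] . (h_1, h_2, h_3, h_5) = 1

Solving yields:
  h_1 = 900/187
  h_2 = 90/17
  h_3 = 1080/187
  h_5 = 100/17

Starting state is 1, so the expected hitting time is h_1 = 900/187.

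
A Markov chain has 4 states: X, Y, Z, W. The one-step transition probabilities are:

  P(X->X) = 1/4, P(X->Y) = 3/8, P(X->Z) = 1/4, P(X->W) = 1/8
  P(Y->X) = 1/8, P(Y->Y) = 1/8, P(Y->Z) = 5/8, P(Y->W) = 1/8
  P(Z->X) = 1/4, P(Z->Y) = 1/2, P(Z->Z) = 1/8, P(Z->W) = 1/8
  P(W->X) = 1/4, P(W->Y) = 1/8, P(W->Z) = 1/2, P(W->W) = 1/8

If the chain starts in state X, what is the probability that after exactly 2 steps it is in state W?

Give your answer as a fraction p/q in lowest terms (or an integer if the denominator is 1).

Answer: 1/8

Derivation:
Computing P^2 by repeated multiplication:
P^1 =
  X: [1/4, 3/8, 1/4, 1/8]
  Y: [1/8, 1/8, 5/8, 1/8]
  Z: [1/4, 1/2, 1/8, 1/8]
  W: [1/4, 1/8, 1/2, 1/8]
P^2 =
  X: [13/64, 9/32, 25/64, 1/8]
  Y: [15/64, 25/64, 1/4, 1/8]
  Z: [3/16, 15/64, 29/64, 1/8]
  W: [15/64, 3/8, 17/64, 1/8]

(P^2)[X -> W] = 1/8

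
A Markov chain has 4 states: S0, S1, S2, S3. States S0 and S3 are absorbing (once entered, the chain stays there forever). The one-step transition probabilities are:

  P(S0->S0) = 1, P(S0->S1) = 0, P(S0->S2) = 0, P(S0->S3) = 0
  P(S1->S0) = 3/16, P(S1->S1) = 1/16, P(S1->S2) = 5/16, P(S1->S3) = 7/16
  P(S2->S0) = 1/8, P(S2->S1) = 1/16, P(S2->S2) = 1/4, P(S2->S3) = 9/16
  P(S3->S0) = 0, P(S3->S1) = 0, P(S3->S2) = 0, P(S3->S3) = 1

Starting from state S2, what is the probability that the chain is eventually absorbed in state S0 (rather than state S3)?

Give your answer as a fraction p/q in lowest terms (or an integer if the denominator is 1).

Answer: 33/175

Derivation:
Let a_i = P(absorbed in S0 | start in state i).
Boundary conditions: a_S0 = 1, a_S3 = 0.
For each transient state i, a_i = sum_j P(i->j) * a_j:
  a_S1 = 3/16*a_S0 + 1/16*a_S1 + 5/16*a_S2 + 7/16*a_S3
  a_S2 = 1/8*a_S0 + 1/16*a_S1 + 1/4*a_S2 + 9/16*a_S3

Substituting a_S0 = 1 and a_S3 = 0, rearrange to (I - Q) a = r where r[i] = P(i -> S0):
  [15/16, -5/16] . (a_S1, a_S2) = 3/16
  [-1/16, 3/4] . (a_S1, a_S2) = 1/8

Solving yields:
  a_S1 = 46/175
  a_S2 = 33/175

Starting state is S2, so the absorption probability is a_S2 = 33/175.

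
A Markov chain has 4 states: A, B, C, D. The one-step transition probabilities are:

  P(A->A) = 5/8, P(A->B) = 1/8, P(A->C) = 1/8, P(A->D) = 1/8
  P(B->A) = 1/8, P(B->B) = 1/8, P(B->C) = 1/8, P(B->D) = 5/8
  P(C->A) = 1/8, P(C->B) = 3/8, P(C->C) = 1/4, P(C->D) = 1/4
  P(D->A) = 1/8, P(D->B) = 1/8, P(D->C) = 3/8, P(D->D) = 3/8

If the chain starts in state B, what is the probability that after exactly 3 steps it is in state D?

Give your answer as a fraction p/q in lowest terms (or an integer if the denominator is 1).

Computing P^3 by repeated multiplication:
P^1 =
  A: [5/8, 1/8, 1/8, 1/8]
  B: [1/8, 1/8, 1/8, 5/8]
  C: [1/8, 3/8, 1/4, 1/4]
  D: [1/8, 1/8, 3/8, 3/8]
P^2 =
  A: [7/16, 5/32, 11/64, 15/64]
  B: [3/16, 5/32, 19/64, 23/64]
  C: [3/16, 3/16, 7/32, 13/32]
  D: [3/16, 7/32, 17/64, 21/64]
P^3 =
  A: [11/32, 43/256, 105/512, 145/512]
  B: [7/32, 51/256, 129/512, 169/512]
  C: [7/32, 23/128, 65/256, 89/256]
  D: [7/32, 49/256, 123/512, 179/512]

(P^3)[B -> D] = 169/512

Answer: 169/512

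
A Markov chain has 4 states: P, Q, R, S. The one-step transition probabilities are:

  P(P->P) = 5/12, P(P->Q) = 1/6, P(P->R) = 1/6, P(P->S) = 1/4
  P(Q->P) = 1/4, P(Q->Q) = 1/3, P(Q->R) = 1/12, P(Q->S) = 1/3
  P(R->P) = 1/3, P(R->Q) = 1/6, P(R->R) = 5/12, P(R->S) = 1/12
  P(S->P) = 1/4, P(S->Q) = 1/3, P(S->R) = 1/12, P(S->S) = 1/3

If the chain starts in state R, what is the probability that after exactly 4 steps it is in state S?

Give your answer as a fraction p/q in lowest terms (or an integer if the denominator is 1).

Answer: 5335/20736

Derivation:
Computing P^4 by repeated multiplication:
P^1 =
  P: [5/12, 1/6, 1/6, 1/4]
  Q: [1/4, 1/3, 1/12, 1/3]
  R: [1/3, 1/6, 5/12, 1/12]
  S: [1/4, 1/3, 1/12, 1/3]
P^2 =
  P: [1/3, 17/72, 25/144, 37/144]
  Q: [43/144, 5/18, 19/144, 7/24]
  R: [49/144, 5/24, 1/4, 29/144]
  S: [43/144, 5/18, 19/144, 7/24]
P^3 =
  P: [553/1728, 215/864, 73/432, 151/576]
  Q: [179/576, 113/432, 263/1728, 119/432]
  R: [283/864, 203/864, 337/1728, 419/1728]
  S: [179/576, 113/432, 263/1728, 119/432]
P^4 =
  P: [1097/3456, 2611/10368, 3449/20736, 5483/20736]
  Q: [6521/20736, 83/324, 3317/20736, 931/3456]
  R: [6653/20736, 851/3456, 607/3456, 5335/20736]
  S: [6521/20736, 83/324, 3317/20736, 931/3456]

(P^4)[R -> S] = 5335/20736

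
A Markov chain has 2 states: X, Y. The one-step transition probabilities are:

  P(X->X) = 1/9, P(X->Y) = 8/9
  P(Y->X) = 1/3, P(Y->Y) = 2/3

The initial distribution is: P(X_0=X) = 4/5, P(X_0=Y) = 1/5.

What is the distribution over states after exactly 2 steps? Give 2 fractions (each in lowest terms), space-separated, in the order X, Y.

Answer: 121/405 284/405

Derivation:
Propagating the distribution step by step (d_{t+1} = d_t * P):
d_0 = (X=4/5, Y=1/5)
  d_1[X] = 4/5*1/9 + 1/5*1/3 = 7/45
  d_1[Y] = 4/5*8/9 + 1/5*2/3 = 38/45
d_1 = (X=7/45, Y=38/45)
  d_2[X] = 7/45*1/9 + 38/45*1/3 = 121/405
  d_2[Y] = 7/45*8/9 + 38/45*2/3 = 284/405
d_2 = (X=121/405, Y=284/405)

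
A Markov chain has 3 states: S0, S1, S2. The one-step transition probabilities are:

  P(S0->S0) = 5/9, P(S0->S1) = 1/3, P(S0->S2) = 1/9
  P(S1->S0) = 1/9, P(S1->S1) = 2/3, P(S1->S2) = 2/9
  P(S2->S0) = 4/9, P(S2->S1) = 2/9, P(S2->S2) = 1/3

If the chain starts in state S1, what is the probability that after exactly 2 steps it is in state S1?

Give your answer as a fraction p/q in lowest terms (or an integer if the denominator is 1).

Answer: 43/81

Derivation:
Computing P^2 by repeated multiplication:
P^1 =
  S0: [5/9, 1/3, 1/9]
  S1: [1/9, 2/3, 2/9]
  S2: [4/9, 2/9, 1/3]
P^2 =
  S0: [32/81, 35/81, 14/81]
  S1: [19/81, 43/81, 19/81]
  S2: [34/81, 10/27, 17/81]

(P^2)[S1 -> S1] = 43/81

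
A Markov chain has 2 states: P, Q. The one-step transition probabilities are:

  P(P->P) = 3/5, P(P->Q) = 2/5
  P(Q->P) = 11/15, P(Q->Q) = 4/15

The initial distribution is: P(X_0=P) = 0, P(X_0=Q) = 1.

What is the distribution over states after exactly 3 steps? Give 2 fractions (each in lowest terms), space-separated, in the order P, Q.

Propagating the distribution step by step (d_{t+1} = d_t * P):
d_0 = (P=0, Q=1)
  d_1[P] = 0*3/5 + 1*11/15 = 11/15
  d_1[Q] = 0*2/5 + 1*4/15 = 4/15
d_1 = (P=11/15, Q=4/15)
  d_2[P] = 11/15*3/5 + 4/15*11/15 = 143/225
  d_2[Q] = 11/15*2/5 + 4/15*4/15 = 82/225
d_2 = (P=143/225, Q=82/225)
  d_3[P] = 143/225*3/5 + 82/225*11/15 = 2189/3375
  d_3[Q] = 143/225*2/5 + 82/225*4/15 = 1186/3375
d_3 = (P=2189/3375, Q=1186/3375)

Answer: 2189/3375 1186/3375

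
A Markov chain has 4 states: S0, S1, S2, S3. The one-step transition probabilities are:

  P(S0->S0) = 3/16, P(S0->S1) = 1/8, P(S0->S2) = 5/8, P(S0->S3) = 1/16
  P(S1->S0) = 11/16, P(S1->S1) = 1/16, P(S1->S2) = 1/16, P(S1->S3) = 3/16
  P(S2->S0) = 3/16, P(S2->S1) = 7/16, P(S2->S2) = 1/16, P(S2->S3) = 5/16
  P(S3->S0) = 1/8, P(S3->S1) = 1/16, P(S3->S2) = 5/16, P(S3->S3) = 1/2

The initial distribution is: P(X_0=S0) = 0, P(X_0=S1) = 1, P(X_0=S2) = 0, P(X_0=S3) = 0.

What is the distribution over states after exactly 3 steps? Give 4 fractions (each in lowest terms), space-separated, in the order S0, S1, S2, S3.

Propagating the distribution step by step (d_{t+1} = d_t * P):
d_0 = (S0=0, S1=1, S2=0, S3=0)
  d_1[S0] = 0*3/16 + 1*11/16 + 0*3/16 + 0*1/8 = 11/16
  d_1[S1] = 0*1/8 + 1*1/16 + 0*7/16 + 0*1/16 = 1/16
  d_1[S2] = 0*5/8 + 1*1/16 + 0*1/16 + 0*5/16 = 1/16
  d_1[S3] = 0*1/16 + 1*3/16 + 0*5/16 + 0*1/2 = 3/16
d_1 = (S0=11/16, S1=1/16, S2=1/16, S3=3/16)
  d_2[S0] = 11/16*3/16 + 1/16*11/16 + 1/16*3/16 + 3/16*1/8 = 53/256
  d_2[S1] = 11/16*1/8 + 1/16*1/16 + 1/16*7/16 + 3/16*1/16 = 33/256
  d_2[S2] = 11/16*5/8 + 1/16*1/16 + 1/16*1/16 + 3/16*5/16 = 127/256
  d_2[S3] = 11/16*1/16 + 1/16*3/16 + 1/16*5/16 + 3/16*1/2 = 43/256
d_2 = (S0=53/256, S1=33/256, S2=127/256, S3=43/256)
  d_3[S0] = 53/256*3/16 + 33/256*11/16 + 127/256*3/16 + 43/256*1/8 = 989/4096
  d_3[S1] = 53/256*1/8 + 33/256*1/16 + 127/256*7/16 + 43/256*1/16 = 1071/4096
  d_3[S2] = 53/256*5/8 + 33/256*1/16 + 127/256*1/16 + 43/256*5/16 = 905/4096
  d_3[S3] = 53/256*1/16 + 33/256*3/16 + 127/256*5/16 + 43/256*1/2 = 1131/4096
d_3 = (S0=989/4096, S1=1071/4096, S2=905/4096, S3=1131/4096)

Answer: 989/4096 1071/4096 905/4096 1131/4096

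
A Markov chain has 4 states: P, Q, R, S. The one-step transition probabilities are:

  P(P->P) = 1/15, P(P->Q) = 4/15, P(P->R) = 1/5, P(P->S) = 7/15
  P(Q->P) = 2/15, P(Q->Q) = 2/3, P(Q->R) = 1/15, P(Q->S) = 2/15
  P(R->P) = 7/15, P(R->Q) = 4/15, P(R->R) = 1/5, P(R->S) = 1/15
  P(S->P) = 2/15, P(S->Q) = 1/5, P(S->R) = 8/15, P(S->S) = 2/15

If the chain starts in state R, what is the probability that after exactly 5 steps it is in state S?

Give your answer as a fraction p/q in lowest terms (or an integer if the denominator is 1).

Answer: 141922/759375

Derivation:
Computing P^5 by repeated multiplication:
P^1 =
  P: [1/15, 4/15, 1/5, 7/15]
  Q: [2/15, 2/3, 1/15, 2/15]
  R: [7/15, 4/15, 1/5, 1/15]
  S: [2/15, 1/5, 8/15, 2/15]
P^2 =
  P: [44/225, 77/225, 8/25, 32/225]
  Q: [11/75, 118/225, 7/45, 13/75]
  R: [38/225, 83/225, 14/75, 62/225]
  S: [68/225, 76/225, 49/225, 32/225]
P^3 =
  P: [766/3375, 266/675, 227/1125, 598/3375]
  Q: [592/3375, 523/1125, 634/3375, 116/675]
  R: [622/3375, 1336/3375, 91/375, 598/3375]
  S: [209/1125, 1324/3375, 683/3375, 247/1125]
P^4 =
  P: [9389/50625, 20882/50625, 697/3375, 9899/50625]
  Q: [9328/50625, 22334/50625, 9887/50625, 9076/50625]
  R: [10223/50625, 20918/50625, 3481/16875, 9041/50625]
  S: [9538/50625, 6901/16875, 11182/50625, 9202/50625]
P^5 =
  P: [144136/759375, 317893/759375, 17734/84375, 27548/151875]
  Q: [47119/253125, 327428/759375, 152587/759375, 46001/253125]
  R: [143242/759375, 318967/759375, 51748/253125, 141922/759375]
  S: [147622/759375, 317516/759375, 156479/759375, 137758/759375]

(P^5)[R -> S] = 141922/759375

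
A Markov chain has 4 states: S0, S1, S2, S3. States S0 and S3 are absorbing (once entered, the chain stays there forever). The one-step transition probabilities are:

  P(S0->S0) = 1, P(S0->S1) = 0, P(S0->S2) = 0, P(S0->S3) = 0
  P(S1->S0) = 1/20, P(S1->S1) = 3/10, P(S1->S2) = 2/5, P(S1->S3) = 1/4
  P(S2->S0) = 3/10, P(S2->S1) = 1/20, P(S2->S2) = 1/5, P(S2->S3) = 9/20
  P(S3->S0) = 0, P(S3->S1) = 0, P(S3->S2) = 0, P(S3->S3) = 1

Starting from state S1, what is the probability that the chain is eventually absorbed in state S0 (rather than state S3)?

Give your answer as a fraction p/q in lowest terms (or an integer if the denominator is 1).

Let a_i = P(absorbed in S0 | start in state i).
Boundary conditions: a_S0 = 1, a_S3 = 0.
For each transient state i, a_i = sum_j P(i->j) * a_j:
  a_S1 = 1/20*a_S0 + 3/10*a_S1 + 2/5*a_S2 + 1/4*a_S3
  a_S2 = 3/10*a_S0 + 1/20*a_S1 + 1/5*a_S2 + 9/20*a_S3

Substituting a_S0 = 1 and a_S3 = 0, rearrange to (I - Q) a = r where r[i] = P(i -> S0):
  [7/10, -2/5] . (a_S1, a_S2) = 1/20
  [-1/20, 4/5] . (a_S1, a_S2) = 3/10

Solving yields:
  a_S1 = 8/27
  a_S2 = 85/216

Starting state is S1, so the absorption probability is a_S1 = 8/27.

Answer: 8/27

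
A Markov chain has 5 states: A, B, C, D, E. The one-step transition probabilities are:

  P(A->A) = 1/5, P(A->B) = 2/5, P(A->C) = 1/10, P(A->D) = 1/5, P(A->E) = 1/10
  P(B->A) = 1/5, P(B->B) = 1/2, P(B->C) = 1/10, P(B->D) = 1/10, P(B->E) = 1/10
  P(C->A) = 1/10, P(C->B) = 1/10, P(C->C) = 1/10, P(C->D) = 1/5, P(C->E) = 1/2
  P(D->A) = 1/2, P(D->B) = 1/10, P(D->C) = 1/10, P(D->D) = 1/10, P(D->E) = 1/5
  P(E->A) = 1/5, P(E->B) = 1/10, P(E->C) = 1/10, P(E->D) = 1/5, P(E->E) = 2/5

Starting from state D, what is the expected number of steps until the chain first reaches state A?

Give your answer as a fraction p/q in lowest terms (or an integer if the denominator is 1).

Let h_i = expected steps to first reach A from state i.
Boundary: h_A = 0.
First-step equations for the other states:
  h_B = 1 + 1/5*h_A + 1/2*h_B + 1/10*h_C + 1/10*h_D + 1/10*h_E
  h_C = 1 + 1/10*h_A + 1/10*h_B + 1/10*h_C + 1/5*h_D + 1/2*h_E
  h_D = 1 + 1/2*h_A + 1/10*h_B + 1/10*h_C + 1/10*h_D + 1/5*h_E
  h_E = 1 + 1/5*h_A + 1/10*h_B + 1/10*h_C + 1/5*h_D + 2/5*h_E

Substituting h_A = 0 and rearranging gives the linear system (I - Q) h = 1:
  [1/2, -1/10, -1/10, -1/10] . (h_B, h_C, h_D, h_E) = 1
  [-1/10, 9/10, -1/5, -1/2] . (h_B, h_C, h_D, h_E) = 1
  [-1/10, -1/10, 9/10, -1/5] . (h_B, h_C, h_D, h_E) = 1
  [-1/10, -1/10, -1/5, 3/5] . (h_B, h_C, h_D, h_E) = 1

Solving yields:
  h_B = 575/132
  h_C = 55/12
  h_D = 100/33
  h_E = 25/6

Starting state is D, so the expected hitting time is h_D = 100/33.

Answer: 100/33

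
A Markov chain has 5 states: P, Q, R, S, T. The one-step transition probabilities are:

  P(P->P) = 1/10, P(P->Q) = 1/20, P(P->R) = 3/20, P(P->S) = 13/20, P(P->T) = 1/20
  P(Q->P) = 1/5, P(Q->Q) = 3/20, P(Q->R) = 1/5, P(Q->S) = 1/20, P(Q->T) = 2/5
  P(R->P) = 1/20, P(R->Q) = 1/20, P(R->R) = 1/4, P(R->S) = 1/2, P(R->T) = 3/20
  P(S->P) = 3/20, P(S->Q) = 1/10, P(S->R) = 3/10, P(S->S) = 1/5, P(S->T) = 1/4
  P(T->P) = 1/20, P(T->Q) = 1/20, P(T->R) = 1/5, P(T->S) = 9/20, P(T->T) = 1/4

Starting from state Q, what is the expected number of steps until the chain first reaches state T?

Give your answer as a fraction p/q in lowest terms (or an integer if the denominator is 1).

Answer: 139000/35013

Derivation:
Let h_i = expected steps to first reach T from state i.
Boundary: h_T = 0.
First-step equations for the other states:
  h_P = 1 + 1/10*h_P + 1/20*h_Q + 3/20*h_R + 13/20*h_S + 1/20*h_T
  h_Q = 1 + 1/5*h_P + 3/20*h_Q + 1/5*h_R + 1/20*h_S + 2/5*h_T
  h_R = 1 + 1/20*h_P + 1/20*h_Q + 1/4*h_R + 1/2*h_S + 3/20*h_T
  h_S = 1 + 3/20*h_P + 1/10*h_Q + 3/10*h_R + 1/5*h_S + 1/4*h_T

Substituting h_T = 0 and rearranging gives the linear system (I - Q) h = 1:
  [9/10, -1/20, -3/20, -13/20] . (h_P, h_Q, h_R, h_S) = 1
  [-1/5, 17/20, -1/5, -1/20] . (h_P, h_Q, h_R, h_S) = 1
  [-1/20, -1/20, 3/4, -1/2] . (h_P, h_Q, h_R, h_S) = 1
  [-3/20, -1/10, -3/10, 4/5] . (h_P, h_Q, h_R, h_S) = 1

Solving yields:
  h_P = 65180/11671
  h_Q = 139000/35013
  h_R = 59640/11671
  h_S = 164900/35013

Starting state is Q, so the expected hitting time is h_Q = 139000/35013.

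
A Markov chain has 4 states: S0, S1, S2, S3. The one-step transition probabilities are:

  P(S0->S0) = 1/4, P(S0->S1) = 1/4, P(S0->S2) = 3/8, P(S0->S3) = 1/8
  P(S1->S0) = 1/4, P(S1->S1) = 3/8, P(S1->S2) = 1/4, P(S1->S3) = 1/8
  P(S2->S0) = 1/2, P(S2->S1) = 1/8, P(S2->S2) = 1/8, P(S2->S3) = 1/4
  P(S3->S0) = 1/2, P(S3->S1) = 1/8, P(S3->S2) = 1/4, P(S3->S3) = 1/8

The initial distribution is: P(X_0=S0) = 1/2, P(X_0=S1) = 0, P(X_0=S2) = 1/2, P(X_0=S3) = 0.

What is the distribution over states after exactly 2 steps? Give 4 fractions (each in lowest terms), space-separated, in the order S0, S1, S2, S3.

Answer: 23/64 7/32 17/64 5/32

Derivation:
Propagating the distribution step by step (d_{t+1} = d_t * P):
d_0 = (S0=1/2, S1=0, S2=1/2, S3=0)
  d_1[S0] = 1/2*1/4 + 0*1/4 + 1/2*1/2 + 0*1/2 = 3/8
  d_1[S1] = 1/2*1/4 + 0*3/8 + 1/2*1/8 + 0*1/8 = 3/16
  d_1[S2] = 1/2*3/8 + 0*1/4 + 1/2*1/8 + 0*1/4 = 1/4
  d_1[S3] = 1/2*1/8 + 0*1/8 + 1/2*1/4 + 0*1/8 = 3/16
d_1 = (S0=3/8, S1=3/16, S2=1/4, S3=3/16)
  d_2[S0] = 3/8*1/4 + 3/16*1/4 + 1/4*1/2 + 3/16*1/2 = 23/64
  d_2[S1] = 3/8*1/4 + 3/16*3/8 + 1/4*1/8 + 3/16*1/8 = 7/32
  d_2[S2] = 3/8*3/8 + 3/16*1/4 + 1/4*1/8 + 3/16*1/4 = 17/64
  d_2[S3] = 3/8*1/8 + 3/16*1/8 + 1/4*1/4 + 3/16*1/8 = 5/32
d_2 = (S0=23/64, S1=7/32, S2=17/64, S3=5/32)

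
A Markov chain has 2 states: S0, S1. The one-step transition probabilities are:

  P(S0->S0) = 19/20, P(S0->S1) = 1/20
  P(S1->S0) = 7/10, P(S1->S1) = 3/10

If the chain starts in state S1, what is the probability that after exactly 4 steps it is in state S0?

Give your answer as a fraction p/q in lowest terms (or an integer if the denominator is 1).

Computing P^4 by repeated multiplication:
P^1 =
  S0: [19/20, 1/20]
  S1: [7/10, 3/10]
P^2 =
  S0: [15/16, 1/16]
  S1: [7/8, 1/8]
P^3 =
  S0: [299/320, 21/320]
  S1: [147/160, 13/160]
P^4 =
  S0: [239/256, 17/256]
  S1: [119/128, 9/128]

(P^4)[S1 -> S0] = 119/128

Answer: 119/128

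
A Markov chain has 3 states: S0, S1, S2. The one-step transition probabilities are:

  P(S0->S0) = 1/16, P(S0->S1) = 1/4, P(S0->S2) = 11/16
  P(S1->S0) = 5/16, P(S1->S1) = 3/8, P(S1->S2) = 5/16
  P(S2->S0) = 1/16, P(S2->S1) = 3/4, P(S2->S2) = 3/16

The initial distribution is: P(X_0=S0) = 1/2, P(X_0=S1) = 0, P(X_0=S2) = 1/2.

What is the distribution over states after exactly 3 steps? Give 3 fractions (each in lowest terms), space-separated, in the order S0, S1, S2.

Answer: 25/128 117/256 89/256

Derivation:
Propagating the distribution step by step (d_{t+1} = d_t * P):
d_0 = (S0=1/2, S1=0, S2=1/2)
  d_1[S0] = 1/2*1/16 + 0*5/16 + 1/2*1/16 = 1/16
  d_1[S1] = 1/2*1/4 + 0*3/8 + 1/2*3/4 = 1/2
  d_1[S2] = 1/2*11/16 + 0*5/16 + 1/2*3/16 = 7/16
d_1 = (S0=1/16, S1=1/2, S2=7/16)
  d_2[S0] = 1/16*1/16 + 1/2*5/16 + 7/16*1/16 = 3/16
  d_2[S1] = 1/16*1/4 + 1/2*3/8 + 7/16*3/4 = 17/32
  d_2[S2] = 1/16*11/16 + 1/2*5/16 + 7/16*3/16 = 9/32
d_2 = (S0=3/16, S1=17/32, S2=9/32)
  d_3[S0] = 3/16*1/16 + 17/32*5/16 + 9/32*1/16 = 25/128
  d_3[S1] = 3/16*1/4 + 17/32*3/8 + 9/32*3/4 = 117/256
  d_3[S2] = 3/16*11/16 + 17/32*5/16 + 9/32*3/16 = 89/256
d_3 = (S0=25/128, S1=117/256, S2=89/256)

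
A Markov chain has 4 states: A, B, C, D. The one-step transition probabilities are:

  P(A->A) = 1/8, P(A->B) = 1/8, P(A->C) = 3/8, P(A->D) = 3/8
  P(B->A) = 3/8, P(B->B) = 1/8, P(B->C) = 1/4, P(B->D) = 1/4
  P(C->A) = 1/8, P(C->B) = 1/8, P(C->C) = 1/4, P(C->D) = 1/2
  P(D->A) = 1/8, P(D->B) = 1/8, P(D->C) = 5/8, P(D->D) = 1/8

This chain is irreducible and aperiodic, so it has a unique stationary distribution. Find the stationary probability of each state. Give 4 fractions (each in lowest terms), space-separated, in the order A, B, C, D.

Answer: 5/32 1/8 69/176 115/352

Derivation:
The stationary distribution satisfies pi = pi * P, i.e.:
  pi_A = 1/8*pi_A + 3/8*pi_B + 1/8*pi_C + 1/8*pi_D
  pi_B = 1/8*pi_A + 1/8*pi_B + 1/8*pi_C + 1/8*pi_D
  pi_C = 3/8*pi_A + 1/4*pi_B + 1/4*pi_C + 5/8*pi_D
  pi_D = 3/8*pi_A + 1/4*pi_B + 1/2*pi_C + 1/8*pi_D
with normalization: pi_A + pi_B + pi_C + pi_D = 1.

Using the first 3 balance equations plus normalization, the linear system A*pi = b is:
  [-7/8, 3/8, 1/8, 1/8] . pi = 0
  [1/8, -7/8, 1/8, 1/8] . pi = 0
  [3/8, 1/4, -3/4, 5/8] . pi = 0
  [1, 1, 1, 1] . pi = 1

Solving yields:
  pi_A = 5/32
  pi_B = 1/8
  pi_C = 69/176
  pi_D = 115/352

Verification (pi * P):
  5/32*1/8 + 1/8*3/8 + 69/176*1/8 + 115/352*1/8 = 5/32 = pi_A  (ok)
  5/32*1/8 + 1/8*1/8 + 69/176*1/8 + 115/352*1/8 = 1/8 = pi_B  (ok)
  5/32*3/8 + 1/8*1/4 + 69/176*1/4 + 115/352*5/8 = 69/176 = pi_C  (ok)
  5/32*3/8 + 1/8*1/4 + 69/176*1/2 + 115/352*1/8 = 115/352 = pi_D  (ok)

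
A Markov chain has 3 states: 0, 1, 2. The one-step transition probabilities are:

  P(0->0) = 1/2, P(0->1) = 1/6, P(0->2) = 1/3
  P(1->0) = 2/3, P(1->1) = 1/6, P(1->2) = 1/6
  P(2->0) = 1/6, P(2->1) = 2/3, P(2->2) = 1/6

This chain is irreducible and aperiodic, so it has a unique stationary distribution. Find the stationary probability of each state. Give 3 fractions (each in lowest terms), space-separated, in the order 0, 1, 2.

Answer: 7/15 13/45 11/45

Derivation:
The stationary distribution satisfies pi = pi * P, i.e.:
  pi_0 = 1/2*pi_0 + 2/3*pi_1 + 1/6*pi_2
  pi_1 = 1/6*pi_0 + 1/6*pi_1 + 2/3*pi_2
  pi_2 = 1/3*pi_0 + 1/6*pi_1 + 1/6*pi_2
with normalization: pi_0 + pi_1 + pi_2 = 1.

Using the first 2 balance equations plus normalization, the linear system A*pi = b is:
  [-1/2, 2/3, 1/6] . pi = 0
  [1/6, -5/6, 2/3] . pi = 0
  [1, 1, 1] . pi = 1

Solving yields:
  pi_0 = 7/15
  pi_1 = 13/45
  pi_2 = 11/45

Verification (pi * P):
  7/15*1/2 + 13/45*2/3 + 11/45*1/6 = 7/15 = pi_0  (ok)
  7/15*1/6 + 13/45*1/6 + 11/45*2/3 = 13/45 = pi_1  (ok)
  7/15*1/3 + 13/45*1/6 + 11/45*1/6 = 11/45 = pi_2  (ok)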